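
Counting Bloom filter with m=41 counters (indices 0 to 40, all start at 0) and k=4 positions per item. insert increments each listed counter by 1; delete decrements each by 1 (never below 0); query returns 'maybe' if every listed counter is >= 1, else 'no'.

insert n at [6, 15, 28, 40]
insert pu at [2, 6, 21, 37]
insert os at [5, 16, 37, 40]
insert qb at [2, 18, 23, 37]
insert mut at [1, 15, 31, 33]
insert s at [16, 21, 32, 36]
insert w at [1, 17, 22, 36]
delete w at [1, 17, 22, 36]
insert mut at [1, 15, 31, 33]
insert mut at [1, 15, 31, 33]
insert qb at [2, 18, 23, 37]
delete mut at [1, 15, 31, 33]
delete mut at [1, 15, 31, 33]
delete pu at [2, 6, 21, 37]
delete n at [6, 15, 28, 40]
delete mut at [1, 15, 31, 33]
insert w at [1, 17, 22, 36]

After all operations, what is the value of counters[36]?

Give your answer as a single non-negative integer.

Answer: 2

Derivation:
Step 1: insert n at [6, 15, 28, 40] -> counters=[0,0,0,0,0,0,1,0,0,0,0,0,0,0,0,1,0,0,0,0,0,0,0,0,0,0,0,0,1,0,0,0,0,0,0,0,0,0,0,0,1]
Step 2: insert pu at [2, 6, 21, 37] -> counters=[0,0,1,0,0,0,2,0,0,0,0,0,0,0,0,1,0,0,0,0,0,1,0,0,0,0,0,0,1,0,0,0,0,0,0,0,0,1,0,0,1]
Step 3: insert os at [5, 16, 37, 40] -> counters=[0,0,1,0,0,1,2,0,0,0,0,0,0,0,0,1,1,0,0,0,0,1,0,0,0,0,0,0,1,0,0,0,0,0,0,0,0,2,0,0,2]
Step 4: insert qb at [2, 18, 23, 37] -> counters=[0,0,2,0,0,1,2,0,0,0,0,0,0,0,0,1,1,0,1,0,0,1,0,1,0,0,0,0,1,0,0,0,0,0,0,0,0,3,0,0,2]
Step 5: insert mut at [1, 15, 31, 33] -> counters=[0,1,2,0,0,1,2,0,0,0,0,0,0,0,0,2,1,0,1,0,0,1,0,1,0,0,0,0,1,0,0,1,0,1,0,0,0,3,0,0,2]
Step 6: insert s at [16, 21, 32, 36] -> counters=[0,1,2,0,0,1,2,0,0,0,0,0,0,0,0,2,2,0,1,0,0,2,0,1,0,0,0,0,1,0,0,1,1,1,0,0,1,3,0,0,2]
Step 7: insert w at [1, 17, 22, 36] -> counters=[0,2,2,0,0,1,2,0,0,0,0,0,0,0,0,2,2,1,1,0,0,2,1,1,0,0,0,0,1,0,0,1,1,1,0,0,2,3,0,0,2]
Step 8: delete w at [1, 17, 22, 36] -> counters=[0,1,2,0,0,1,2,0,0,0,0,0,0,0,0,2,2,0,1,0,0,2,0,1,0,0,0,0,1,0,0,1,1,1,0,0,1,3,0,0,2]
Step 9: insert mut at [1, 15, 31, 33] -> counters=[0,2,2,0,0,1,2,0,0,0,0,0,0,0,0,3,2,0,1,0,0,2,0,1,0,0,0,0,1,0,0,2,1,2,0,0,1,3,0,0,2]
Step 10: insert mut at [1, 15, 31, 33] -> counters=[0,3,2,0,0,1,2,0,0,0,0,0,0,0,0,4,2,0,1,0,0,2,0,1,0,0,0,0,1,0,0,3,1,3,0,0,1,3,0,0,2]
Step 11: insert qb at [2, 18, 23, 37] -> counters=[0,3,3,0,0,1,2,0,0,0,0,0,0,0,0,4,2,0,2,0,0,2,0,2,0,0,0,0,1,0,0,3,1,3,0,0,1,4,0,0,2]
Step 12: delete mut at [1, 15, 31, 33] -> counters=[0,2,3,0,0,1,2,0,0,0,0,0,0,0,0,3,2,0,2,0,0,2,0,2,0,0,0,0,1,0,0,2,1,2,0,0,1,4,0,0,2]
Step 13: delete mut at [1, 15, 31, 33] -> counters=[0,1,3,0,0,1,2,0,0,0,0,0,0,0,0,2,2,0,2,0,0,2,0,2,0,0,0,0,1,0,0,1,1,1,0,0,1,4,0,0,2]
Step 14: delete pu at [2, 6, 21, 37] -> counters=[0,1,2,0,0,1,1,0,0,0,0,0,0,0,0,2,2,0,2,0,0,1,0,2,0,0,0,0,1,0,0,1,1,1,0,0,1,3,0,0,2]
Step 15: delete n at [6, 15, 28, 40] -> counters=[0,1,2,0,0,1,0,0,0,0,0,0,0,0,0,1,2,0,2,0,0,1,0,2,0,0,0,0,0,0,0,1,1,1,0,0,1,3,0,0,1]
Step 16: delete mut at [1, 15, 31, 33] -> counters=[0,0,2,0,0,1,0,0,0,0,0,0,0,0,0,0,2,0,2,0,0,1,0,2,0,0,0,0,0,0,0,0,1,0,0,0,1,3,0,0,1]
Step 17: insert w at [1, 17, 22, 36] -> counters=[0,1,2,0,0,1,0,0,0,0,0,0,0,0,0,0,2,1,2,0,0,1,1,2,0,0,0,0,0,0,0,0,1,0,0,0,2,3,0,0,1]
Final counters=[0,1,2,0,0,1,0,0,0,0,0,0,0,0,0,0,2,1,2,0,0,1,1,2,0,0,0,0,0,0,0,0,1,0,0,0,2,3,0,0,1] -> counters[36]=2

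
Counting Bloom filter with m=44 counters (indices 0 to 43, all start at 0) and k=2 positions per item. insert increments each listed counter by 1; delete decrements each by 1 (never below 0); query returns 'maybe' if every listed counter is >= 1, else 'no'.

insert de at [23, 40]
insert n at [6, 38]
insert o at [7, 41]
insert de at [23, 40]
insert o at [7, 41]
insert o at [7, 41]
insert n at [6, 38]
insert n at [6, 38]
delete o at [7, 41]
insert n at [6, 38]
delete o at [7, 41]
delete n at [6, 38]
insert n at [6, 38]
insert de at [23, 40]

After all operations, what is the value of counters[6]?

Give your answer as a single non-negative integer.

Step 1: insert de at [23, 40] -> counters=[0,0,0,0,0,0,0,0,0,0,0,0,0,0,0,0,0,0,0,0,0,0,0,1,0,0,0,0,0,0,0,0,0,0,0,0,0,0,0,0,1,0,0,0]
Step 2: insert n at [6, 38] -> counters=[0,0,0,0,0,0,1,0,0,0,0,0,0,0,0,0,0,0,0,0,0,0,0,1,0,0,0,0,0,0,0,0,0,0,0,0,0,0,1,0,1,0,0,0]
Step 3: insert o at [7, 41] -> counters=[0,0,0,0,0,0,1,1,0,0,0,0,0,0,0,0,0,0,0,0,0,0,0,1,0,0,0,0,0,0,0,0,0,0,0,0,0,0,1,0,1,1,0,0]
Step 4: insert de at [23, 40] -> counters=[0,0,0,0,0,0,1,1,0,0,0,0,0,0,0,0,0,0,0,0,0,0,0,2,0,0,0,0,0,0,0,0,0,0,0,0,0,0,1,0,2,1,0,0]
Step 5: insert o at [7, 41] -> counters=[0,0,0,0,0,0,1,2,0,0,0,0,0,0,0,0,0,0,0,0,0,0,0,2,0,0,0,0,0,0,0,0,0,0,0,0,0,0,1,0,2,2,0,0]
Step 6: insert o at [7, 41] -> counters=[0,0,0,0,0,0,1,3,0,0,0,0,0,0,0,0,0,0,0,0,0,0,0,2,0,0,0,0,0,0,0,0,0,0,0,0,0,0,1,0,2,3,0,0]
Step 7: insert n at [6, 38] -> counters=[0,0,0,0,0,0,2,3,0,0,0,0,0,0,0,0,0,0,0,0,0,0,0,2,0,0,0,0,0,0,0,0,0,0,0,0,0,0,2,0,2,3,0,0]
Step 8: insert n at [6, 38] -> counters=[0,0,0,0,0,0,3,3,0,0,0,0,0,0,0,0,0,0,0,0,0,0,0,2,0,0,0,0,0,0,0,0,0,0,0,0,0,0,3,0,2,3,0,0]
Step 9: delete o at [7, 41] -> counters=[0,0,0,0,0,0,3,2,0,0,0,0,0,0,0,0,0,0,0,0,0,0,0,2,0,0,0,0,0,0,0,0,0,0,0,0,0,0,3,0,2,2,0,0]
Step 10: insert n at [6, 38] -> counters=[0,0,0,0,0,0,4,2,0,0,0,0,0,0,0,0,0,0,0,0,0,0,0,2,0,0,0,0,0,0,0,0,0,0,0,0,0,0,4,0,2,2,0,0]
Step 11: delete o at [7, 41] -> counters=[0,0,0,0,0,0,4,1,0,0,0,0,0,0,0,0,0,0,0,0,0,0,0,2,0,0,0,0,0,0,0,0,0,0,0,0,0,0,4,0,2,1,0,0]
Step 12: delete n at [6, 38] -> counters=[0,0,0,0,0,0,3,1,0,0,0,0,0,0,0,0,0,0,0,0,0,0,0,2,0,0,0,0,0,0,0,0,0,0,0,0,0,0,3,0,2,1,0,0]
Step 13: insert n at [6, 38] -> counters=[0,0,0,0,0,0,4,1,0,0,0,0,0,0,0,0,0,0,0,0,0,0,0,2,0,0,0,0,0,0,0,0,0,0,0,0,0,0,4,0,2,1,0,0]
Step 14: insert de at [23, 40] -> counters=[0,0,0,0,0,0,4,1,0,0,0,0,0,0,0,0,0,0,0,0,0,0,0,3,0,0,0,0,0,0,0,0,0,0,0,0,0,0,4,0,3,1,0,0]
Final counters=[0,0,0,0,0,0,4,1,0,0,0,0,0,0,0,0,0,0,0,0,0,0,0,3,0,0,0,0,0,0,0,0,0,0,0,0,0,0,4,0,3,1,0,0] -> counters[6]=4

Answer: 4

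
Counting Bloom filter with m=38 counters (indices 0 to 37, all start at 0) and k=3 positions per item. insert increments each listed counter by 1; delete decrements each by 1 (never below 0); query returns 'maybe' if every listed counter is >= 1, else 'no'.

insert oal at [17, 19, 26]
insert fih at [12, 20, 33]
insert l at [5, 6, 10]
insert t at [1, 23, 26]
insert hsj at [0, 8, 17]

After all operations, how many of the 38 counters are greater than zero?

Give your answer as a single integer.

Step 1: insert oal at [17, 19, 26] -> counters=[0,0,0,0,0,0,0,0,0,0,0,0,0,0,0,0,0,1,0,1,0,0,0,0,0,0,1,0,0,0,0,0,0,0,0,0,0,0]
Step 2: insert fih at [12, 20, 33] -> counters=[0,0,0,0,0,0,0,0,0,0,0,0,1,0,0,0,0,1,0,1,1,0,0,0,0,0,1,0,0,0,0,0,0,1,0,0,0,0]
Step 3: insert l at [5, 6, 10] -> counters=[0,0,0,0,0,1,1,0,0,0,1,0,1,0,0,0,0,1,0,1,1,0,0,0,0,0,1,0,0,0,0,0,0,1,0,0,0,0]
Step 4: insert t at [1, 23, 26] -> counters=[0,1,0,0,0,1,1,0,0,0,1,0,1,0,0,0,0,1,0,1,1,0,0,1,0,0,2,0,0,0,0,0,0,1,0,0,0,0]
Step 5: insert hsj at [0, 8, 17] -> counters=[1,1,0,0,0,1,1,0,1,0,1,0,1,0,0,0,0,2,0,1,1,0,0,1,0,0,2,0,0,0,0,0,0,1,0,0,0,0]
Final counters=[1,1,0,0,0,1,1,0,1,0,1,0,1,0,0,0,0,2,0,1,1,0,0,1,0,0,2,0,0,0,0,0,0,1,0,0,0,0] -> 13 nonzero

Answer: 13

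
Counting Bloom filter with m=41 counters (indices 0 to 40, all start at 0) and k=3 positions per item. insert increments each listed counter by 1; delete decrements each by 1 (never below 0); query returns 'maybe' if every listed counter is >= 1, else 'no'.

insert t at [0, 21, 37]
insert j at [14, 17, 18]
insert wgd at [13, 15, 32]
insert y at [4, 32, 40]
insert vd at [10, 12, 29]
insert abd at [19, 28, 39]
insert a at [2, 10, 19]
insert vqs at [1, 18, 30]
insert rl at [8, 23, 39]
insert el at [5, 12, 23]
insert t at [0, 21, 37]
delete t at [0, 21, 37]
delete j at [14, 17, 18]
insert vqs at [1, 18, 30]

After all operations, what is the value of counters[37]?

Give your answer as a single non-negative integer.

Step 1: insert t at [0, 21, 37] -> counters=[1,0,0,0,0,0,0,0,0,0,0,0,0,0,0,0,0,0,0,0,0,1,0,0,0,0,0,0,0,0,0,0,0,0,0,0,0,1,0,0,0]
Step 2: insert j at [14, 17, 18] -> counters=[1,0,0,0,0,0,0,0,0,0,0,0,0,0,1,0,0,1,1,0,0,1,0,0,0,0,0,0,0,0,0,0,0,0,0,0,0,1,0,0,0]
Step 3: insert wgd at [13, 15, 32] -> counters=[1,0,0,0,0,0,0,0,0,0,0,0,0,1,1,1,0,1,1,0,0,1,0,0,0,0,0,0,0,0,0,0,1,0,0,0,0,1,0,0,0]
Step 4: insert y at [4, 32, 40] -> counters=[1,0,0,0,1,0,0,0,0,0,0,0,0,1,1,1,0,1,1,0,0,1,0,0,0,0,0,0,0,0,0,0,2,0,0,0,0,1,0,0,1]
Step 5: insert vd at [10, 12, 29] -> counters=[1,0,0,0,1,0,0,0,0,0,1,0,1,1,1,1,0,1,1,0,0,1,0,0,0,0,0,0,0,1,0,0,2,0,0,0,0,1,0,0,1]
Step 6: insert abd at [19, 28, 39] -> counters=[1,0,0,0,1,0,0,0,0,0,1,0,1,1,1,1,0,1,1,1,0,1,0,0,0,0,0,0,1,1,0,0,2,0,0,0,0,1,0,1,1]
Step 7: insert a at [2, 10, 19] -> counters=[1,0,1,0,1,0,0,0,0,0,2,0,1,1,1,1,0,1,1,2,0,1,0,0,0,0,0,0,1,1,0,0,2,0,0,0,0,1,0,1,1]
Step 8: insert vqs at [1, 18, 30] -> counters=[1,1,1,0,1,0,0,0,0,0,2,0,1,1,1,1,0,1,2,2,0,1,0,0,0,0,0,0,1,1,1,0,2,0,0,0,0,1,0,1,1]
Step 9: insert rl at [8, 23, 39] -> counters=[1,1,1,0,1,0,0,0,1,0,2,0,1,1,1,1,0,1,2,2,0,1,0,1,0,0,0,0,1,1,1,0,2,0,0,0,0,1,0,2,1]
Step 10: insert el at [5, 12, 23] -> counters=[1,1,1,0,1,1,0,0,1,0,2,0,2,1,1,1,0,1,2,2,0,1,0,2,0,0,0,0,1,1,1,0,2,0,0,0,0,1,0,2,1]
Step 11: insert t at [0, 21, 37] -> counters=[2,1,1,0,1,1,0,0,1,0,2,0,2,1,1,1,0,1,2,2,0,2,0,2,0,0,0,0,1,1,1,0,2,0,0,0,0,2,0,2,1]
Step 12: delete t at [0, 21, 37] -> counters=[1,1,1,0,1,1,0,0,1,0,2,0,2,1,1,1,0,1,2,2,0,1,0,2,0,0,0,0,1,1,1,0,2,0,0,0,0,1,0,2,1]
Step 13: delete j at [14, 17, 18] -> counters=[1,1,1,0,1,1,0,0,1,0,2,0,2,1,0,1,0,0,1,2,0,1,0,2,0,0,0,0,1,1,1,0,2,0,0,0,0,1,0,2,1]
Step 14: insert vqs at [1, 18, 30] -> counters=[1,2,1,0,1,1,0,0,1,0,2,0,2,1,0,1,0,0,2,2,0,1,0,2,0,0,0,0,1,1,2,0,2,0,0,0,0,1,0,2,1]
Final counters=[1,2,1,0,1,1,0,0,1,0,2,0,2,1,0,1,0,0,2,2,0,1,0,2,0,0,0,0,1,1,2,0,2,0,0,0,0,1,0,2,1] -> counters[37]=1

Answer: 1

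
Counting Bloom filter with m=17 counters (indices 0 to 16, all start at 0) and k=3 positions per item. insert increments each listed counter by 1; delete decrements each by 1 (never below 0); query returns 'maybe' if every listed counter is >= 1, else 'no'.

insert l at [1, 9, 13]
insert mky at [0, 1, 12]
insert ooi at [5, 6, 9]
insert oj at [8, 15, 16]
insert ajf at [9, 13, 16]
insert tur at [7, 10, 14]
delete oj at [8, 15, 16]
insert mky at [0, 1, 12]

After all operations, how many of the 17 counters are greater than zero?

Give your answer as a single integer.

Step 1: insert l at [1, 9, 13] -> counters=[0,1,0,0,0,0,0,0,0,1,0,0,0,1,0,0,0]
Step 2: insert mky at [0, 1, 12] -> counters=[1,2,0,0,0,0,0,0,0,1,0,0,1,1,0,0,0]
Step 3: insert ooi at [5, 6, 9] -> counters=[1,2,0,0,0,1,1,0,0,2,0,0,1,1,0,0,0]
Step 4: insert oj at [8, 15, 16] -> counters=[1,2,0,0,0,1,1,0,1,2,0,0,1,1,0,1,1]
Step 5: insert ajf at [9, 13, 16] -> counters=[1,2,0,0,0,1,1,0,1,3,0,0,1,2,0,1,2]
Step 6: insert tur at [7, 10, 14] -> counters=[1,2,0,0,0,1,1,1,1,3,1,0,1,2,1,1,2]
Step 7: delete oj at [8, 15, 16] -> counters=[1,2,0,0,0,1,1,1,0,3,1,0,1,2,1,0,1]
Step 8: insert mky at [0, 1, 12] -> counters=[2,3,0,0,0,1,1,1,0,3,1,0,2,2,1,0,1]
Final counters=[2,3,0,0,0,1,1,1,0,3,1,0,2,2,1,0,1] -> 11 nonzero

Answer: 11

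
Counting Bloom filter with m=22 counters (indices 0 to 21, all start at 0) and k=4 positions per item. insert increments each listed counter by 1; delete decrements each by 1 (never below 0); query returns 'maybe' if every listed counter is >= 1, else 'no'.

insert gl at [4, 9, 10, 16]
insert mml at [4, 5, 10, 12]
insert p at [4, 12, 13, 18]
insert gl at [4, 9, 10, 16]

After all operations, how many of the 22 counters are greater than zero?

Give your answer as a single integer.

Step 1: insert gl at [4, 9, 10, 16] -> counters=[0,0,0,0,1,0,0,0,0,1,1,0,0,0,0,0,1,0,0,0,0,0]
Step 2: insert mml at [4, 5, 10, 12] -> counters=[0,0,0,0,2,1,0,0,0,1,2,0,1,0,0,0,1,0,0,0,0,0]
Step 3: insert p at [4, 12, 13, 18] -> counters=[0,0,0,0,3,1,0,0,0,1,2,0,2,1,0,0,1,0,1,0,0,0]
Step 4: insert gl at [4, 9, 10, 16] -> counters=[0,0,0,0,4,1,0,0,0,2,3,0,2,1,0,0,2,0,1,0,0,0]
Final counters=[0,0,0,0,4,1,0,0,0,2,3,0,2,1,0,0,2,0,1,0,0,0] -> 8 nonzero

Answer: 8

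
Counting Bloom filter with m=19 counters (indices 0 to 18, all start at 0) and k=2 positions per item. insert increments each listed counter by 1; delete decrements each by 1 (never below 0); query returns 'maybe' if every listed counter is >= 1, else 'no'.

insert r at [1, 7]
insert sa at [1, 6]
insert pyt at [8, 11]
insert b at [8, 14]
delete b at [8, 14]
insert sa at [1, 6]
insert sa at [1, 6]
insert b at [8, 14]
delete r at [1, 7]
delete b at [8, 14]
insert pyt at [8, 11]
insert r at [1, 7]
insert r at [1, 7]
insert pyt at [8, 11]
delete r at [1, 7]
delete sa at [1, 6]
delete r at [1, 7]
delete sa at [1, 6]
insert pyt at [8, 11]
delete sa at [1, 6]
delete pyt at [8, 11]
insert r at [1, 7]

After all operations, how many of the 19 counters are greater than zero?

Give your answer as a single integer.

Step 1: insert r at [1, 7] -> counters=[0,1,0,0,0,0,0,1,0,0,0,0,0,0,0,0,0,0,0]
Step 2: insert sa at [1, 6] -> counters=[0,2,0,0,0,0,1,1,0,0,0,0,0,0,0,0,0,0,0]
Step 3: insert pyt at [8, 11] -> counters=[0,2,0,0,0,0,1,1,1,0,0,1,0,0,0,0,0,0,0]
Step 4: insert b at [8, 14] -> counters=[0,2,0,0,0,0,1,1,2,0,0,1,0,0,1,0,0,0,0]
Step 5: delete b at [8, 14] -> counters=[0,2,0,0,0,0,1,1,1,0,0,1,0,0,0,0,0,0,0]
Step 6: insert sa at [1, 6] -> counters=[0,3,0,0,0,0,2,1,1,0,0,1,0,0,0,0,0,0,0]
Step 7: insert sa at [1, 6] -> counters=[0,4,0,0,0,0,3,1,1,0,0,1,0,0,0,0,0,0,0]
Step 8: insert b at [8, 14] -> counters=[0,4,0,0,0,0,3,1,2,0,0,1,0,0,1,0,0,0,0]
Step 9: delete r at [1, 7] -> counters=[0,3,0,0,0,0,3,0,2,0,0,1,0,0,1,0,0,0,0]
Step 10: delete b at [8, 14] -> counters=[0,3,0,0,0,0,3,0,1,0,0,1,0,0,0,0,0,0,0]
Step 11: insert pyt at [8, 11] -> counters=[0,3,0,0,0,0,3,0,2,0,0,2,0,0,0,0,0,0,0]
Step 12: insert r at [1, 7] -> counters=[0,4,0,0,0,0,3,1,2,0,0,2,0,0,0,0,0,0,0]
Step 13: insert r at [1, 7] -> counters=[0,5,0,0,0,0,3,2,2,0,0,2,0,0,0,0,0,0,0]
Step 14: insert pyt at [8, 11] -> counters=[0,5,0,0,0,0,3,2,3,0,0,3,0,0,0,0,0,0,0]
Step 15: delete r at [1, 7] -> counters=[0,4,0,0,0,0,3,1,3,0,0,3,0,0,0,0,0,0,0]
Step 16: delete sa at [1, 6] -> counters=[0,3,0,0,0,0,2,1,3,0,0,3,0,0,0,0,0,0,0]
Step 17: delete r at [1, 7] -> counters=[0,2,0,0,0,0,2,0,3,0,0,3,0,0,0,0,0,0,0]
Step 18: delete sa at [1, 6] -> counters=[0,1,0,0,0,0,1,0,3,0,0,3,0,0,0,0,0,0,0]
Step 19: insert pyt at [8, 11] -> counters=[0,1,0,0,0,0,1,0,4,0,0,4,0,0,0,0,0,0,0]
Step 20: delete sa at [1, 6] -> counters=[0,0,0,0,0,0,0,0,4,0,0,4,0,0,0,0,0,0,0]
Step 21: delete pyt at [8, 11] -> counters=[0,0,0,0,0,0,0,0,3,0,0,3,0,0,0,0,0,0,0]
Step 22: insert r at [1, 7] -> counters=[0,1,0,0,0,0,0,1,3,0,0,3,0,0,0,0,0,0,0]
Final counters=[0,1,0,0,0,0,0,1,3,0,0,3,0,0,0,0,0,0,0] -> 4 nonzero

Answer: 4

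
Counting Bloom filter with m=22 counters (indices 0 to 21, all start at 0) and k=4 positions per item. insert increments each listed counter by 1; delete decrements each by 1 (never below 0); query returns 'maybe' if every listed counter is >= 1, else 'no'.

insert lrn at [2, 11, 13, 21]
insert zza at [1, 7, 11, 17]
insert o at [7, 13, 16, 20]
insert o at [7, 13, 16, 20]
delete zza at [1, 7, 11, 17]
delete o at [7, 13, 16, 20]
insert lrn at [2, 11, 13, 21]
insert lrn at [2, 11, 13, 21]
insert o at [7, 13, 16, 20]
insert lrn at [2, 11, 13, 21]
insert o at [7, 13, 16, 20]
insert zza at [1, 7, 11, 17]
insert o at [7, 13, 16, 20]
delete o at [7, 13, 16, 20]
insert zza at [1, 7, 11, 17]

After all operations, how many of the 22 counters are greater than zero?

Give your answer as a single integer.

Step 1: insert lrn at [2, 11, 13, 21] -> counters=[0,0,1,0,0,0,0,0,0,0,0,1,0,1,0,0,0,0,0,0,0,1]
Step 2: insert zza at [1, 7, 11, 17] -> counters=[0,1,1,0,0,0,0,1,0,0,0,2,0,1,0,0,0,1,0,0,0,1]
Step 3: insert o at [7, 13, 16, 20] -> counters=[0,1,1,0,0,0,0,2,0,0,0,2,0,2,0,0,1,1,0,0,1,1]
Step 4: insert o at [7, 13, 16, 20] -> counters=[0,1,1,0,0,0,0,3,0,0,0,2,0,3,0,0,2,1,0,0,2,1]
Step 5: delete zza at [1, 7, 11, 17] -> counters=[0,0,1,0,0,0,0,2,0,0,0,1,0,3,0,0,2,0,0,0,2,1]
Step 6: delete o at [7, 13, 16, 20] -> counters=[0,0,1,0,0,0,0,1,0,0,0,1,0,2,0,0,1,0,0,0,1,1]
Step 7: insert lrn at [2, 11, 13, 21] -> counters=[0,0,2,0,0,0,0,1,0,0,0,2,0,3,0,0,1,0,0,0,1,2]
Step 8: insert lrn at [2, 11, 13, 21] -> counters=[0,0,3,0,0,0,0,1,0,0,0,3,0,4,0,0,1,0,0,0,1,3]
Step 9: insert o at [7, 13, 16, 20] -> counters=[0,0,3,0,0,0,0,2,0,0,0,3,0,5,0,0,2,0,0,0,2,3]
Step 10: insert lrn at [2, 11, 13, 21] -> counters=[0,0,4,0,0,0,0,2,0,0,0,4,0,6,0,0,2,0,0,0,2,4]
Step 11: insert o at [7, 13, 16, 20] -> counters=[0,0,4,0,0,0,0,3,0,0,0,4,0,7,0,0,3,0,0,0,3,4]
Step 12: insert zza at [1, 7, 11, 17] -> counters=[0,1,4,0,0,0,0,4,0,0,0,5,0,7,0,0,3,1,0,0,3,4]
Step 13: insert o at [7, 13, 16, 20] -> counters=[0,1,4,0,0,0,0,5,0,0,0,5,0,8,0,0,4,1,0,0,4,4]
Step 14: delete o at [7, 13, 16, 20] -> counters=[0,1,4,0,0,0,0,4,0,0,0,5,0,7,0,0,3,1,0,0,3,4]
Step 15: insert zza at [1, 7, 11, 17] -> counters=[0,2,4,0,0,0,0,5,0,0,0,6,0,7,0,0,3,2,0,0,3,4]
Final counters=[0,2,4,0,0,0,0,5,0,0,0,6,0,7,0,0,3,2,0,0,3,4] -> 9 nonzero

Answer: 9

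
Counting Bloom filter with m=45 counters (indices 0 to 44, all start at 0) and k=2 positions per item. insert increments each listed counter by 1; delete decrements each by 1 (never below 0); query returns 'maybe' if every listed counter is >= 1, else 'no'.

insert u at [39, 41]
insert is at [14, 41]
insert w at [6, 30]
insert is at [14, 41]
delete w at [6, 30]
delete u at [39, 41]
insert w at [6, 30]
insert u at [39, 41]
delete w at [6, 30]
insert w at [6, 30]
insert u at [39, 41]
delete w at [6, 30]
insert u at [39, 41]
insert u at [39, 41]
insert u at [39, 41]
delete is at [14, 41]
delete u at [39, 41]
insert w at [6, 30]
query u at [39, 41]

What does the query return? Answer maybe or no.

Answer: maybe

Derivation:
Step 1: insert u at [39, 41] -> counters=[0,0,0,0,0,0,0,0,0,0,0,0,0,0,0,0,0,0,0,0,0,0,0,0,0,0,0,0,0,0,0,0,0,0,0,0,0,0,0,1,0,1,0,0,0]
Step 2: insert is at [14, 41] -> counters=[0,0,0,0,0,0,0,0,0,0,0,0,0,0,1,0,0,0,0,0,0,0,0,0,0,0,0,0,0,0,0,0,0,0,0,0,0,0,0,1,0,2,0,0,0]
Step 3: insert w at [6, 30] -> counters=[0,0,0,0,0,0,1,0,0,0,0,0,0,0,1,0,0,0,0,0,0,0,0,0,0,0,0,0,0,0,1,0,0,0,0,0,0,0,0,1,0,2,0,0,0]
Step 4: insert is at [14, 41] -> counters=[0,0,0,0,0,0,1,0,0,0,0,0,0,0,2,0,0,0,0,0,0,0,0,0,0,0,0,0,0,0,1,0,0,0,0,0,0,0,0,1,0,3,0,0,0]
Step 5: delete w at [6, 30] -> counters=[0,0,0,0,0,0,0,0,0,0,0,0,0,0,2,0,0,0,0,0,0,0,0,0,0,0,0,0,0,0,0,0,0,0,0,0,0,0,0,1,0,3,0,0,0]
Step 6: delete u at [39, 41] -> counters=[0,0,0,0,0,0,0,0,0,0,0,0,0,0,2,0,0,0,0,0,0,0,0,0,0,0,0,0,0,0,0,0,0,0,0,0,0,0,0,0,0,2,0,0,0]
Step 7: insert w at [6, 30] -> counters=[0,0,0,0,0,0,1,0,0,0,0,0,0,0,2,0,0,0,0,0,0,0,0,0,0,0,0,0,0,0,1,0,0,0,0,0,0,0,0,0,0,2,0,0,0]
Step 8: insert u at [39, 41] -> counters=[0,0,0,0,0,0,1,0,0,0,0,0,0,0,2,0,0,0,0,0,0,0,0,0,0,0,0,0,0,0,1,0,0,0,0,0,0,0,0,1,0,3,0,0,0]
Step 9: delete w at [6, 30] -> counters=[0,0,0,0,0,0,0,0,0,0,0,0,0,0,2,0,0,0,0,0,0,0,0,0,0,0,0,0,0,0,0,0,0,0,0,0,0,0,0,1,0,3,0,0,0]
Step 10: insert w at [6, 30] -> counters=[0,0,0,0,0,0,1,0,0,0,0,0,0,0,2,0,0,0,0,0,0,0,0,0,0,0,0,0,0,0,1,0,0,0,0,0,0,0,0,1,0,3,0,0,0]
Step 11: insert u at [39, 41] -> counters=[0,0,0,0,0,0,1,0,0,0,0,0,0,0,2,0,0,0,0,0,0,0,0,0,0,0,0,0,0,0,1,0,0,0,0,0,0,0,0,2,0,4,0,0,0]
Step 12: delete w at [6, 30] -> counters=[0,0,0,0,0,0,0,0,0,0,0,0,0,0,2,0,0,0,0,0,0,0,0,0,0,0,0,0,0,0,0,0,0,0,0,0,0,0,0,2,0,4,0,0,0]
Step 13: insert u at [39, 41] -> counters=[0,0,0,0,0,0,0,0,0,0,0,0,0,0,2,0,0,0,0,0,0,0,0,0,0,0,0,0,0,0,0,0,0,0,0,0,0,0,0,3,0,5,0,0,0]
Step 14: insert u at [39, 41] -> counters=[0,0,0,0,0,0,0,0,0,0,0,0,0,0,2,0,0,0,0,0,0,0,0,0,0,0,0,0,0,0,0,0,0,0,0,0,0,0,0,4,0,6,0,0,0]
Step 15: insert u at [39, 41] -> counters=[0,0,0,0,0,0,0,0,0,0,0,0,0,0,2,0,0,0,0,0,0,0,0,0,0,0,0,0,0,0,0,0,0,0,0,0,0,0,0,5,0,7,0,0,0]
Step 16: delete is at [14, 41] -> counters=[0,0,0,0,0,0,0,0,0,0,0,0,0,0,1,0,0,0,0,0,0,0,0,0,0,0,0,0,0,0,0,0,0,0,0,0,0,0,0,5,0,6,0,0,0]
Step 17: delete u at [39, 41] -> counters=[0,0,0,0,0,0,0,0,0,0,0,0,0,0,1,0,0,0,0,0,0,0,0,0,0,0,0,0,0,0,0,0,0,0,0,0,0,0,0,4,0,5,0,0,0]
Step 18: insert w at [6, 30] -> counters=[0,0,0,0,0,0,1,0,0,0,0,0,0,0,1,0,0,0,0,0,0,0,0,0,0,0,0,0,0,0,1,0,0,0,0,0,0,0,0,4,0,5,0,0,0]
Query u: check counters[39]=4 counters[41]=5 -> maybe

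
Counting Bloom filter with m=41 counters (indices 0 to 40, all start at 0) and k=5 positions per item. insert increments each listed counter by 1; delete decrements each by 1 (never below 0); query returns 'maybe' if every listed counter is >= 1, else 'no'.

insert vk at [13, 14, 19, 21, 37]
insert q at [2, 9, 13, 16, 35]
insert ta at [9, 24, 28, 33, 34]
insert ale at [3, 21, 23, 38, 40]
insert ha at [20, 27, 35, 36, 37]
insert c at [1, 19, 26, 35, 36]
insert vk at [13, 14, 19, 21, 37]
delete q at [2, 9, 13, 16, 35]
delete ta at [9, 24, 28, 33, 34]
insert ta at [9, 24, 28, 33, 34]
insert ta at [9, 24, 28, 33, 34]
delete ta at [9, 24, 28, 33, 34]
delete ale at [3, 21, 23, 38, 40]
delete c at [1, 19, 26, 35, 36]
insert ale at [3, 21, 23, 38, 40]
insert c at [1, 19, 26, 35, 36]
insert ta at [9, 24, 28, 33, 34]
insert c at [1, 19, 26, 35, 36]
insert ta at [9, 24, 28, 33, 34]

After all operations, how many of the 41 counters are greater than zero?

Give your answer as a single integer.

Step 1: insert vk at [13, 14, 19, 21, 37] -> counters=[0,0,0,0,0,0,0,0,0,0,0,0,0,1,1,0,0,0,0,1,0,1,0,0,0,0,0,0,0,0,0,0,0,0,0,0,0,1,0,0,0]
Step 2: insert q at [2, 9, 13, 16, 35] -> counters=[0,0,1,0,0,0,0,0,0,1,0,0,0,2,1,0,1,0,0,1,0,1,0,0,0,0,0,0,0,0,0,0,0,0,0,1,0,1,0,0,0]
Step 3: insert ta at [9, 24, 28, 33, 34] -> counters=[0,0,1,0,0,0,0,0,0,2,0,0,0,2,1,0,1,0,0,1,0,1,0,0,1,0,0,0,1,0,0,0,0,1,1,1,0,1,0,0,0]
Step 4: insert ale at [3, 21, 23, 38, 40] -> counters=[0,0,1,1,0,0,0,0,0,2,0,0,0,2,1,0,1,0,0,1,0,2,0,1,1,0,0,0,1,0,0,0,0,1,1,1,0,1,1,0,1]
Step 5: insert ha at [20, 27, 35, 36, 37] -> counters=[0,0,1,1,0,0,0,0,0,2,0,0,0,2,1,0,1,0,0,1,1,2,0,1,1,0,0,1,1,0,0,0,0,1,1,2,1,2,1,0,1]
Step 6: insert c at [1, 19, 26, 35, 36] -> counters=[0,1,1,1,0,0,0,0,0,2,0,0,0,2,1,0,1,0,0,2,1,2,0,1,1,0,1,1,1,0,0,0,0,1,1,3,2,2,1,0,1]
Step 7: insert vk at [13, 14, 19, 21, 37] -> counters=[0,1,1,1,0,0,0,0,0,2,0,0,0,3,2,0,1,0,0,3,1,3,0,1,1,0,1,1,1,0,0,0,0,1,1,3,2,3,1,0,1]
Step 8: delete q at [2, 9, 13, 16, 35] -> counters=[0,1,0,1,0,0,0,0,0,1,0,0,0,2,2,0,0,0,0,3,1,3,0,1,1,0,1,1,1,0,0,0,0,1,1,2,2,3,1,0,1]
Step 9: delete ta at [9, 24, 28, 33, 34] -> counters=[0,1,0,1,0,0,0,0,0,0,0,0,0,2,2,0,0,0,0,3,1,3,0,1,0,0,1,1,0,0,0,0,0,0,0,2,2,3,1,0,1]
Step 10: insert ta at [9, 24, 28, 33, 34] -> counters=[0,1,0,1,0,0,0,0,0,1,0,0,0,2,2,0,0,0,0,3,1,3,0,1,1,0,1,1,1,0,0,0,0,1,1,2,2,3,1,0,1]
Step 11: insert ta at [9, 24, 28, 33, 34] -> counters=[0,1,0,1,0,0,0,0,0,2,0,0,0,2,2,0,0,0,0,3,1,3,0,1,2,0,1,1,2,0,0,0,0,2,2,2,2,3,1,0,1]
Step 12: delete ta at [9, 24, 28, 33, 34] -> counters=[0,1,0,1,0,0,0,0,0,1,0,0,0,2,2,0,0,0,0,3,1,3,0,1,1,0,1,1,1,0,0,0,0,1,1,2,2,3,1,0,1]
Step 13: delete ale at [3, 21, 23, 38, 40] -> counters=[0,1,0,0,0,0,0,0,0,1,0,0,0,2,2,0,0,0,0,3,1,2,0,0,1,0,1,1,1,0,0,0,0,1,1,2,2,3,0,0,0]
Step 14: delete c at [1, 19, 26, 35, 36] -> counters=[0,0,0,0,0,0,0,0,0,1,0,0,0,2,2,0,0,0,0,2,1,2,0,0,1,0,0,1,1,0,0,0,0,1,1,1,1,3,0,0,0]
Step 15: insert ale at [3, 21, 23, 38, 40] -> counters=[0,0,0,1,0,0,0,0,0,1,0,0,0,2,2,0,0,0,0,2,1,3,0,1,1,0,0,1,1,0,0,0,0,1,1,1,1,3,1,0,1]
Step 16: insert c at [1, 19, 26, 35, 36] -> counters=[0,1,0,1,0,0,0,0,0,1,0,0,0,2,2,0,0,0,0,3,1,3,0,1,1,0,1,1,1,0,0,0,0,1,1,2,2,3,1,0,1]
Step 17: insert ta at [9, 24, 28, 33, 34] -> counters=[0,1,0,1,0,0,0,0,0,2,0,0,0,2,2,0,0,0,0,3,1,3,0,1,2,0,1,1,2,0,0,0,0,2,2,2,2,3,1,0,1]
Step 18: insert c at [1, 19, 26, 35, 36] -> counters=[0,2,0,1,0,0,0,0,0,2,0,0,0,2,2,0,0,0,0,4,1,3,0,1,2,0,2,1,2,0,0,0,0,2,2,3,3,3,1,0,1]
Step 19: insert ta at [9, 24, 28, 33, 34] -> counters=[0,2,0,1,0,0,0,0,0,3,0,0,0,2,2,0,0,0,0,4,1,3,0,1,3,0,2,1,3,0,0,0,0,3,3,3,3,3,1,0,1]
Final counters=[0,2,0,1,0,0,0,0,0,3,0,0,0,2,2,0,0,0,0,4,1,3,0,1,3,0,2,1,3,0,0,0,0,3,3,3,3,3,1,0,1] -> 20 nonzero

Answer: 20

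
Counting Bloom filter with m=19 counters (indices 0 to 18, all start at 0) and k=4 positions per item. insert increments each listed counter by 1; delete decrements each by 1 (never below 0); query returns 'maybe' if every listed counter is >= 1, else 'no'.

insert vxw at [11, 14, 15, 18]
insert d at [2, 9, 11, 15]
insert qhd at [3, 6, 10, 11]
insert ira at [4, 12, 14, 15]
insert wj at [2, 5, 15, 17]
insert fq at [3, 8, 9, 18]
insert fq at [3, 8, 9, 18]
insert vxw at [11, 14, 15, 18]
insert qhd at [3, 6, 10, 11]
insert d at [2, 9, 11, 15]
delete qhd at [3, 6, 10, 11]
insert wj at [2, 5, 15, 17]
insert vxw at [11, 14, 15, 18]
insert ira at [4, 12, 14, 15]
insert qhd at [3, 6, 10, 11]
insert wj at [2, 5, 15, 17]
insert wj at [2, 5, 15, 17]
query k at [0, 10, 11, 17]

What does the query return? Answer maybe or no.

Step 1: insert vxw at [11, 14, 15, 18] -> counters=[0,0,0,0,0,0,0,0,0,0,0,1,0,0,1,1,0,0,1]
Step 2: insert d at [2, 9, 11, 15] -> counters=[0,0,1,0,0,0,0,0,0,1,0,2,0,0,1,2,0,0,1]
Step 3: insert qhd at [3, 6, 10, 11] -> counters=[0,0,1,1,0,0,1,0,0,1,1,3,0,0,1,2,0,0,1]
Step 4: insert ira at [4, 12, 14, 15] -> counters=[0,0,1,1,1,0,1,0,0,1,1,3,1,0,2,3,0,0,1]
Step 5: insert wj at [2, 5, 15, 17] -> counters=[0,0,2,1,1,1,1,0,0,1,1,3,1,0,2,4,0,1,1]
Step 6: insert fq at [3, 8, 9, 18] -> counters=[0,0,2,2,1,1,1,0,1,2,1,3,1,0,2,4,0,1,2]
Step 7: insert fq at [3, 8, 9, 18] -> counters=[0,0,2,3,1,1,1,0,2,3,1,3,1,0,2,4,0,1,3]
Step 8: insert vxw at [11, 14, 15, 18] -> counters=[0,0,2,3,1,1,1,0,2,3,1,4,1,0,3,5,0,1,4]
Step 9: insert qhd at [3, 6, 10, 11] -> counters=[0,0,2,4,1,1,2,0,2,3,2,5,1,0,3,5,0,1,4]
Step 10: insert d at [2, 9, 11, 15] -> counters=[0,0,3,4,1,1,2,0,2,4,2,6,1,0,3,6,0,1,4]
Step 11: delete qhd at [3, 6, 10, 11] -> counters=[0,0,3,3,1,1,1,0,2,4,1,5,1,0,3,6,0,1,4]
Step 12: insert wj at [2, 5, 15, 17] -> counters=[0,0,4,3,1,2,1,0,2,4,1,5,1,0,3,7,0,2,4]
Step 13: insert vxw at [11, 14, 15, 18] -> counters=[0,0,4,3,1,2,1,0,2,4,1,6,1,0,4,8,0,2,5]
Step 14: insert ira at [4, 12, 14, 15] -> counters=[0,0,4,3,2,2,1,0,2,4,1,6,2,0,5,9,0,2,5]
Step 15: insert qhd at [3, 6, 10, 11] -> counters=[0,0,4,4,2,2,2,0,2,4,2,7,2,0,5,9,0,2,5]
Step 16: insert wj at [2, 5, 15, 17] -> counters=[0,0,5,4,2,3,2,0,2,4,2,7,2,0,5,10,0,3,5]
Step 17: insert wj at [2, 5, 15, 17] -> counters=[0,0,6,4,2,4,2,0,2,4,2,7,2,0,5,11,0,4,5]
Query k: check counters[0]=0 counters[10]=2 counters[11]=7 counters[17]=4 -> no

Answer: no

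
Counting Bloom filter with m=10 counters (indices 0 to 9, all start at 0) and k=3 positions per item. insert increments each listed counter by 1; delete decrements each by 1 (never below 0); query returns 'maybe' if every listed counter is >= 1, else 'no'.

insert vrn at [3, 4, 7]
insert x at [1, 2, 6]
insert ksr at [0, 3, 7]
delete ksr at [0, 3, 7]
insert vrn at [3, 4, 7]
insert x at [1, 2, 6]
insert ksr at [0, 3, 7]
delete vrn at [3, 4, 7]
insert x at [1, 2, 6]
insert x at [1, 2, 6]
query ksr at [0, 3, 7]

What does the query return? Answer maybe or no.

Answer: maybe

Derivation:
Step 1: insert vrn at [3, 4, 7] -> counters=[0,0,0,1,1,0,0,1,0,0]
Step 2: insert x at [1, 2, 6] -> counters=[0,1,1,1,1,0,1,1,0,0]
Step 3: insert ksr at [0, 3, 7] -> counters=[1,1,1,2,1,0,1,2,0,0]
Step 4: delete ksr at [0, 3, 7] -> counters=[0,1,1,1,1,0,1,1,0,0]
Step 5: insert vrn at [3, 4, 7] -> counters=[0,1,1,2,2,0,1,2,0,0]
Step 6: insert x at [1, 2, 6] -> counters=[0,2,2,2,2,0,2,2,0,0]
Step 7: insert ksr at [0, 3, 7] -> counters=[1,2,2,3,2,0,2,3,0,0]
Step 8: delete vrn at [3, 4, 7] -> counters=[1,2,2,2,1,0,2,2,0,0]
Step 9: insert x at [1, 2, 6] -> counters=[1,3,3,2,1,0,3,2,0,0]
Step 10: insert x at [1, 2, 6] -> counters=[1,4,4,2,1,0,4,2,0,0]
Query ksr: check counters[0]=1 counters[3]=2 counters[7]=2 -> maybe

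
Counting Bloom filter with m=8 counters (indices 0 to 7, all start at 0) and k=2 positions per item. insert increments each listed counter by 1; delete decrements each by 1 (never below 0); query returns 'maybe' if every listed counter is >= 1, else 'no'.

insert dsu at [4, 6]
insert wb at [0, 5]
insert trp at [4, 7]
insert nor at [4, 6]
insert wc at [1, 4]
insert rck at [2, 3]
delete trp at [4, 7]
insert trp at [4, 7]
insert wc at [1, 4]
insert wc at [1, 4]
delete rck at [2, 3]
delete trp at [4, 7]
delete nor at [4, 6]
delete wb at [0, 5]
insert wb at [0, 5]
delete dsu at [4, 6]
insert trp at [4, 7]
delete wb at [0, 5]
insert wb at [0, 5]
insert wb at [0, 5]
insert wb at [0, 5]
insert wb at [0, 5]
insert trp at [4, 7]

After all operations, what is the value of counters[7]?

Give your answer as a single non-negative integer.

Answer: 2

Derivation:
Step 1: insert dsu at [4, 6] -> counters=[0,0,0,0,1,0,1,0]
Step 2: insert wb at [0, 5] -> counters=[1,0,0,0,1,1,1,0]
Step 3: insert trp at [4, 7] -> counters=[1,0,0,0,2,1,1,1]
Step 4: insert nor at [4, 6] -> counters=[1,0,0,0,3,1,2,1]
Step 5: insert wc at [1, 4] -> counters=[1,1,0,0,4,1,2,1]
Step 6: insert rck at [2, 3] -> counters=[1,1,1,1,4,1,2,1]
Step 7: delete trp at [4, 7] -> counters=[1,1,1,1,3,1,2,0]
Step 8: insert trp at [4, 7] -> counters=[1,1,1,1,4,1,2,1]
Step 9: insert wc at [1, 4] -> counters=[1,2,1,1,5,1,2,1]
Step 10: insert wc at [1, 4] -> counters=[1,3,1,1,6,1,2,1]
Step 11: delete rck at [2, 3] -> counters=[1,3,0,0,6,1,2,1]
Step 12: delete trp at [4, 7] -> counters=[1,3,0,0,5,1,2,0]
Step 13: delete nor at [4, 6] -> counters=[1,3,0,0,4,1,1,0]
Step 14: delete wb at [0, 5] -> counters=[0,3,0,0,4,0,1,0]
Step 15: insert wb at [0, 5] -> counters=[1,3,0,0,4,1,1,0]
Step 16: delete dsu at [4, 6] -> counters=[1,3,0,0,3,1,0,0]
Step 17: insert trp at [4, 7] -> counters=[1,3,0,0,4,1,0,1]
Step 18: delete wb at [0, 5] -> counters=[0,3,0,0,4,0,0,1]
Step 19: insert wb at [0, 5] -> counters=[1,3,0,0,4,1,0,1]
Step 20: insert wb at [0, 5] -> counters=[2,3,0,0,4,2,0,1]
Step 21: insert wb at [0, 5] -> counters=[3,3,0,0,4,3,0,1]
Step 22: insert wb at [0, 5] -> counters=[4,3,0,0,4,4,0,1]
Step 23: insert trp at [4, 7] -> counters=[4,3,0,0,5,4,0,2]
Final counters=[4,3,0,0,5,4,0,2] -> counters[7]=2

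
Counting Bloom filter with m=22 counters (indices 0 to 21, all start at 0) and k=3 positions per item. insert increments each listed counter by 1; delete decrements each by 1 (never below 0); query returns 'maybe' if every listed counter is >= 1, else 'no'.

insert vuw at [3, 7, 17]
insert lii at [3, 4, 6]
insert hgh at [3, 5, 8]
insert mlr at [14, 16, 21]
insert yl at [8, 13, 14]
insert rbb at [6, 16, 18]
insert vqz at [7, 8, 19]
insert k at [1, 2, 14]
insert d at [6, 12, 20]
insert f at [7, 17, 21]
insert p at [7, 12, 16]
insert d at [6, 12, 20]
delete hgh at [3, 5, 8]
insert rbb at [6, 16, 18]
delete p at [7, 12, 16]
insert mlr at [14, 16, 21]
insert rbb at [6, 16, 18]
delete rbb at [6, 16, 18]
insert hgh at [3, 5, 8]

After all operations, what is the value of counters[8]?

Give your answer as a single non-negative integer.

Step 1: insert vuw at [3, 7, 17] -> counters=[0,0,0,1,0,0,0,1,0,0,0,0,0,0,0,0,0,1,0,0,0,0]
Step 2: insert lii at [3, 4, 6] -> counters=[0,0,0,2,1,0,1,1,0,0,0,0,0,0,0,0,0,1,0,0,0,0]
Step 3: insert hgh at [3, 5, 8] -> counters=[0,0,0,3,1,1,1,1,1,0,0,0,0,0,0,0,0,1,0,0,0,0]
Step 4: insert mlr at [14, 16, 21] -> counters=[0,0,0,3,1,1,1,1,1,0,0,0,0,0,1,0,1,1,0,0,0,1]
Step 5: insert yl at [8, 13, 14] -> counters=[0,0,0,3,1,1,1,1,2,0,0,0,0,1,2,0,1,1,0,0,0,1]
Step 6: insert rbb at [6, 16, 18] -> counters=[0,0,0,3,1,1,2,1,2,0,0,0,0,1,2,0,2,1,1,0,0,1]
Step 7: insert vqz at [7, 8, 19] -> counters=[0,0,0,3,1,1,2,2,3,0,0,0,0,1,2,0,2,1,1,1,0,1]
Step 8: insert k at [1, 2, 14] -> counters=[0,1,1,3,1,1,2,2,3,0,0,0,0,1,3,0,2,1,1,1,0,1]
Step 9: insert d at [6, 12, 20] -> counters=[0,1,1,3,1,1,3,2,3,0,0,0,1,1,3,0,2,1,1,1,1,1]
Step 10: insert f at [7, 17, 21] -> counters=[0,1,1,3,1,1,3,3,3,0,0,0,1,1,3,0,2,2,1,1,1,2]
Step 11: insert p at [7, 12, 16] -> counters=[0,1,1,3,1,1,3,4,3,0,0,0,2,1,3,0,3,2,1,1,1,2]
Step 12: insert d at [6, 12, 20] -> counters=[0,1,1,3,1,1,4,4,3,0,0,0,3,1,3,0,3,2,1,1,2,2]
Step 13: delete hgh at [3, 5, 8] -> counters=[0,1,1,2,1,0,4,4,2,0,0,0,3,1,3,0,3,2,1,1,2,2]
Step 14: insert rbb at [6, 16, 18] -> counters=[0,1,1,2,1,0,5,4,2,0,0,0,3,1,3,0,4,2,2,1,2,2]
Step 15: delete p at [7, 12, 16] -> counters=[0,1,1,2,1,0,5,3,2,0,0,0,2,1,3,0,3,2,2,1,2,2]
Step 16: insert mlr at [14, 16, 21] -> counters=[0,1,1,2,1,0,5,3,2,0,0,0,2,1,4,0,4,2,2,1,2,3]
Step 17: insert rbb at [6, 16, 18] -> counters=[0,1,1,2,1,0,6,3,2,0,0,0,2,1,4,0,5,2,3,1,2,3]
Step 18: delete rbb at [6, 16, 18] -> counters=[0,1,1,2,1,0,5,3,2,0,0,0,2,1,4,0,4,2,2,1,2,3]
Step 19: insert hgh at [3, 5, 8] -> counters=[0,1,1,3,1,1,5,3,3,0,0,0,2,1,4,0,4,2,2,1,2,3]
Final counters=[0,1,1,3,1,1,5,3,3,0,0,0,2,1,4,0,4,2,2,1,2,3] -> counters[8]=3

Answer: 3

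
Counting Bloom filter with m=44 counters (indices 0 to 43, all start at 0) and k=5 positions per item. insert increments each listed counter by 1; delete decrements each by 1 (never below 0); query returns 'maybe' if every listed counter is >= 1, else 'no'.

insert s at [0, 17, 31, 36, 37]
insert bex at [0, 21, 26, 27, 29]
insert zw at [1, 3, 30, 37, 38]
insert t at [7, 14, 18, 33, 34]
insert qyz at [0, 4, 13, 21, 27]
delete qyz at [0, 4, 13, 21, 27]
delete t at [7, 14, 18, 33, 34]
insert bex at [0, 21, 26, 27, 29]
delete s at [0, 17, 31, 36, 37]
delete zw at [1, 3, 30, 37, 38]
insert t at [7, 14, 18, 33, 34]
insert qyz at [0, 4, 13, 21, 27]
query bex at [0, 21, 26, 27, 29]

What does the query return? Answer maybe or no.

Step 1: insert s at [0, 17, 31, 36, 37] -> counters=[1,0,0,0,0,0,0,0,0,0,0,0,0,0,0,0,0,1,0,0,0,0,0,0,0,0,0,0,0,0,0,1,0,0,0,0,1,1,0,0,0,0,0,0]
Step 2: insert bex at [0, 21, 26, 27, 29] -> counters=[2,0,0,0,0,0,0,0,0,0,0,0,0,0,0,0,0,1,0,0,0,1,0,0,0,0,1,1,0,1,0,1,0,0,0,0,1,1,0,0,0,0,0,0]
Step 3: insert zw at [1, 3, 30, 37, 38] -> counters=[2,1,0,1,0,0,0,0,0,0,0,0,0,0,0,0,0,1,0,0,0,1,0,0,0,0,1,1,0,1,1,1,0,0,0,0,1,2,1,0,0,0,0,0]
Step 4: insert t at [7, 14, 18, 33, 34] -> counters=[2,1,0,1,0,0,0,1,0,0,0,0,0,0,1,0,0,1,1,0,0,1,0,0,0,0,1,1,0,1,1,1,0,1,1,0,1,2,1,0,0,0,0,0]
Step 5: insert qyz at [0, 4, 13, 21, 27] -> counters=[3,1,0,1,1,0,0,1,0,0,0,0,0,1,1,0,0,1,1,0,0,2,0,0,0,0,1,2,0,1,1,1,0,1,1,0,1,2,1,0,0,0,0,0]
Step 6: delete qyz at [0, 4, 13, 21, 27] -> counters=[2,1,0,1,0,0,0,1,0,0,0,0,0,0,1,0,0,1,1,0,0,1,0,0,0,0,1,1,0,1,1,1,0,1,1,0,1,2,1,0,0,0,0,0]
Step 7: delete t at [7, 14, 18, 33, 34] -> counters=[2,1,0,1,0,0,0,0,0,0,0,0,0,0,0,0,0,1,0,0,0,1,0,0,0,0,1,1,0,1,1,1,0,0,0,0,1,2,1,0,0,0,0,0]
Step 8: insert bex at [0, 21, 26, 27, 29] -> counters=[3,1,0,1,0,0,0,0,0,0,0,0,0,0,0,0,0,1,0,0,0,2,0,0,0,0,2,2,0,2,1,1,0,0,0,0,1,2,1,0,0,0,0,0]
Step 9: delete s at [0, 17, 31, 36, 37] -> counters=[2,1,0,1,0,0,0,0,0,0,0,0,0,0,0,0,0,0,0,0,0,2,0,0,0,0,2,2,0,2,1,0,0,0,0,0,0,1,1,0,0,0,0,0]
Step 10: delete zw at [1, 3, 30, 37, 38] -> counters=[2,0,0,0,0,0,0,0,0,0,0,0,0,0,0,0,0,0,0,0,0,2,0,0,0,0,2,2,0,2,0,0,0,0,0,0,0,0,0,0,0,0,0,0]
Step 11: insert t at [7, 14, 18, 33, 34] -> counters=[2,0,0,0,0,0,0,1,0,0,0,0,0,0,1,0,0,0,1,0,0,2,0,0,0,0,2,2,0,2,0,0,0,1,1,0,0,0,0,0,0,0,0,0]
Step 12: insert qyz at [0, 4, 13, 21, 27] -> counters=[3,0,0,0,1,0,0,1,0,0,0,0,0,1,1,0,0,0,1,0,0,3,0,0,0,0,2,3,0,2,0,0,0,1,1,0,0,0,0,0,0,0,0,0]
Query bex: check counters[0]=3 counters[21]=3 counters[26]=2 counters[27]=3 counters[29]=2 -> maybe

Answer: maybe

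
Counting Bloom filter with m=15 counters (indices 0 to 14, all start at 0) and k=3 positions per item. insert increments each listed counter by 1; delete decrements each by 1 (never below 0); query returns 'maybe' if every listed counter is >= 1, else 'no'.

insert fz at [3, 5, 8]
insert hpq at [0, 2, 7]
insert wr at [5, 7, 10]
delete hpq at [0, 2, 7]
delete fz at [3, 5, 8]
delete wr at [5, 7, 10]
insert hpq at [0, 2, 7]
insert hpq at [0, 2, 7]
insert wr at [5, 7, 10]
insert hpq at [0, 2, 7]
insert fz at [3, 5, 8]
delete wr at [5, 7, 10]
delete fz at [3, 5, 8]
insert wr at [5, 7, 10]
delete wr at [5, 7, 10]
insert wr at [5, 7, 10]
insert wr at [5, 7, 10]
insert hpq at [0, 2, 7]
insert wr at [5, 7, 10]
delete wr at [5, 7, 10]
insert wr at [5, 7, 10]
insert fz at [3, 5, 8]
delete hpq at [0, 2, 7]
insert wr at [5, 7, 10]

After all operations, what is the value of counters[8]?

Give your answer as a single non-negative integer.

Answer: 1

Derivation:
Step 1: insert fz at [3, 5, 8] -> counters=[0,0,0,1,0,1,0,0,1,0,0,0,0,0,0]
Step 2: insert hpq at [0, 2, 7] -> counters=[1,0,1,1,0,1,0,1,1,0,0,0,0,0,0]
Step 3: insert wr at [5, 7, 10] -> counters=[1,0,1,1,0,2,0,2,1,0,1,0,0,0,0]
Step 4: delete hpq at [0, 2, 7] -> counters=[0,0,0,1,0,2,0,1,1,0,1,0,0,0,0]
Step 5: delete fz at [3, 5, 8] -> counters=[0,0,0,0,0,1,0,1,0,0,1,0,0,0,0]
Step 6: delete wr at [5, 7, 10] -> counters=[0,0,0,0,0,0,0,0,0,0,0,0,0,0,0]
Step 7: insert hpq at [0, 2, 7] -> counters=[1,0,1,0,0,0,0,1,0,0,0,0,0,0,0]
Step 8: insert hpq at [0, 2, 7] -> counters=[2,0,2,0,0,0,0,2,0,0,0,0,0,0,0]
Step 9: insert wr at [5, 7, 10] -> counters=[2,0,2,0,0,1,0,3,0,0,1,0,0,0,0]
Step 10: insert hpq at [0, 2, 7] -> counters=[3,0,3,0,0,1,0,4,0,0,1,0,0,0,0]
Step 11: insert fz at [3, 5, 8] -> counters=[3,0,3,1,0,2,0,4,1,0,1,0,0,0,0]
Step 12: delete wr at [5, 7, 10] -> counters=[3,0,3,1,0,1,0,3,1,0,0,0,0,0,0]
Step 13: delete fz at [3, 5, 8] -> counters=[3,0,3,0,0,0,0,3,0,0,0,0,0,0,0]
Step 14: insert wr at [5, 7, 10] -> counters=[3,0,3,0,0,1,0,4,0,0,1,0,0,0,0]
Step 15: delete wr at [5, 7, 10] -> counters=[3,0,3,0,0,0,0,3,0,0,0,0,0,0,0]
Step 16: insert wr at [5, 7, 10] -> counters=[3,0,3,0,0,1,0,4,0,0,1,0,0,0,0]
Step 17: insert wr at [5, 7, 10] -> counters=[3,0,3,0,0,2,0,5,0,0,2,0,0,0,0]
Step 18: insert hpq at [0, 2, 7] -> counters=[4,0,4,0,0,2,0,6,0,0,2,0,0,0,0]
Step 19: insert wr at [5, 7, 10] -> counters=[4,0,4,0,0,3,0,7,0,0,3,0,0,0,0]
Step 20: delete wr at [5, 7, 10] -> counters=[4,0,4,0,0,2,0,6,0,0,2,0,0,0,0]
Step 21: insert wr at [5, 7, 10] -> counters=[4,0,4,0,0,3,0,7,0,0,3,0,0,0,0]
Step 22: insert fz at [3, 5, 8] -> counters=[4,0,4,1,0,4,0,7,1,0,3,0,0,0,0]
Step 23: delete hpq at [0, 2, 7] -> counters=[3,0,3,1,0,4,0,6,1,0,3,0,0,0,0]
Step 24: insert wr at [5, 7, 10] -> counters=[3,0,3,1,0,5,0,7,1,0,4,0,0,0,0]
Final counters=[3,0,3,1,0,5,0,7,1,0,4,0,0,0,0] -> counters[8]=1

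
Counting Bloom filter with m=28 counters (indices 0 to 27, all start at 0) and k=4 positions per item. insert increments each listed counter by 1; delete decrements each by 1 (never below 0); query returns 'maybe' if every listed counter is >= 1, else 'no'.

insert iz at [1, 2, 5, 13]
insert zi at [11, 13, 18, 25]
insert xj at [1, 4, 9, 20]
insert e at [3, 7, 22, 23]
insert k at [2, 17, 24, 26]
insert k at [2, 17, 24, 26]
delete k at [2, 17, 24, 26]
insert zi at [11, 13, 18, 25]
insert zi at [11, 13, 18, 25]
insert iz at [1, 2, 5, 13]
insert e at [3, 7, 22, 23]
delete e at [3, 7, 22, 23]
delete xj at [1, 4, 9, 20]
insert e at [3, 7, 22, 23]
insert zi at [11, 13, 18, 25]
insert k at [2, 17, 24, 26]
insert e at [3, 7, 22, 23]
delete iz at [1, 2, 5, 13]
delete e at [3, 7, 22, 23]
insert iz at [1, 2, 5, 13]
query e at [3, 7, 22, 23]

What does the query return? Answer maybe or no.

Step 1: insert iz at [1, 2, 5, 13] -> counters=[0,1,1,0,0,1,0,0,0,0,0,0,0,1,0,0,0,0,0,0,0,0,0,0,0,0,0,0]
Step 2: insert zi at [11, 13, 18, 25] -> counters=[0,1,1,0,0,1,0,0,0,0,0,1,0,2,0,0,0,0,1,0,0,0,0,0,0,1,0,0]
Step 3: insert xj at [1, 4, 9, 20] -> counters=[0,2,1,0,1,1,0,0,0,1,0,1,0,2,0,0,0,0,1,0,1,0,0,0,0,1,0,0]
Step 4: insert e at [3, 7, 22, 23] -> counters=[0,2,1,1,1,1,0,1,0,1,0,1,0,2,0,0,0,0,1,0,1,0,1,1,0,1,0,0]
Step 5: insert k at [2, 17, 24, 26] -> counters=[0,2,2,1,1,1,0,1,0,1,0,1,0,2,0,0,0,1,1,0,1,0,1,1,1,1,1,0]
Step 6: insert k at [2, 17, 24, 26] -> counters=[0,2,3,1,1,1,0,1,0,1,0,1,0,2,0,0,0,2,1,0,1,0,1,1,2,1,2,0]
Step 7: delete k at [2, 17, 24, 26] -> counters=[0,2,2,1,1,1,0,1,0,1,0,1,0,2,0,0,0,1,1,0,1,0,1,1,1,1,1,0]
Step 8: insert zi at [11, 13, 18, 25] -> counters=[0,2,2,1,1,1,0,1,0,1,0,2,0,3,0,0,0,1,2,0,1,0,1,1,1,2,1,0]
Step 9: insert zi at [11, 13, 18, 25] -> counters=[0,2,2,1,1,1,0,1,0,1,0,3,0,4,0,0,0,1,3,0,1,0,1,1,1,3,1,0]
Step 10: insert iz at [1, 2, 5, 13] -> counters=[0,3,3,1,1,2,0,1,0,1,0,3,0,5,0,0,0,1,3,0,1,0,1,1,1,3,1,0]
Step 11: insert e at [3, 7, 22, 23] -> counters=[0,3,3,2,1,2,0,2,0,1,0,3,0,5,0,0,0,1,3,0,1,0,2,2,1,3,1,0]
Step 12: delete e at [3, 7, 22, 23] -> counters=[0,3,3,1,1,2,0,1,0,1,0,3,0,5,0,0,0,1,3,0,1,0,1,1,1,3,1,0]
Step 13: delete xj at [1, 4, 9, 20] -> counters=[0,2,3,1,0,2,0,1,0,0,0,3,0,5,0,0,0,1,3,0,0,0,1,1,1,3,1,0]
Step 14: insert e at [3, 7, 22, 23] -> counters=[0,2,3,2,0,2,0,2,0,0,0,3,0,5,0,0,0,1,3,0,0,0,2,2,1,3,1,0]
Step 15: insert zi at [11, 13, 18, 25] -> counters=[0,2,3,2,0,2,0,2,0,0,0,4,0,6,0,0,0,1,4,0,0,0,2,2,1,4,1,0]
Step 16: insert k at [2, 17, 24, 26] -> counters=[0,2,4,2,0,2,0,2,0,0,0,4,0,6,0,0,0,2,4,0,0,0,2,2,2,4,2,0]
Step 17: insert e at [3, 7, 22, 23] -> counters=[0,2,4,3,0,2,0,3,0,0,0,4,0,6,0,0,0,2,4,0,0,0,3,3,2,4,2,0]
Step 18: delete iz at [1, 2, 5, 13] -> counters=[0,1,3,3,0,1,0,3,0,0,0,4,0,5,0,0,0,2,4,0,0,0,3,3,2,4,2,0]
Step 19: delete e at [3, 7, 22, 23] -> counters=[0,1,3,2,0,1,0,2,0,0,0,4,0,5,0,0,0,2,4,0,0,0,2,2,2,4,2,0]
Step 20: insert iz at [1, 2, 5, 13] -> counters=[0,2,4,2,0,2,0,2,0,0,0,4,0,6,0,0,0,2,4,0,0,0,2,2,2,4,2,0]
Query e: check counters[3]=2 counters[7]=2 counters[22]=2 counters[23]=2 -> maybe

Answer: maybe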